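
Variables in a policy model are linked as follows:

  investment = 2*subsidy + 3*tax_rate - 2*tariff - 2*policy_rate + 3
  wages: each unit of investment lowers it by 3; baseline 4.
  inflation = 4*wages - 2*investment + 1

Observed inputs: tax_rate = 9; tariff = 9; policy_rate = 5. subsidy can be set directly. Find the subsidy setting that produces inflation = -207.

Substituting into the investment equation gives investment = 2*subsidy + 2.
Substituting into the wages equation gives wages = -6*subsidy - 2.
Substituting into the inflation equation gives inflation = -28*subsidy - 11.
Solve -28*subsidy - 11 = -207: subsidy = (-207 + 11) / -28 = 7.

subsidy = 7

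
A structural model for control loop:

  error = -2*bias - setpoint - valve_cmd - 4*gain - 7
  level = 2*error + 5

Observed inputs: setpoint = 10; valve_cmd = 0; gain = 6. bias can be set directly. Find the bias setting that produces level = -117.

bias = 10

Substituting into the error equation gives error = -2*bias - 41.
Substituting into the level equation gives level = -4*bias - 77.
Solve -4*bias - 77 = -117: bias = (-117 + 77) / -4 = 10.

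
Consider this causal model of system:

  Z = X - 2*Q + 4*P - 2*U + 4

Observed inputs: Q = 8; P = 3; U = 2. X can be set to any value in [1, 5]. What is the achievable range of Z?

Substituting into the Z equation gives Z = X - 4.
Linear in X, so extremes are at the endpoints: X = 1 gives Z = -3; X = 5 gives Z = 1.

-3 to 1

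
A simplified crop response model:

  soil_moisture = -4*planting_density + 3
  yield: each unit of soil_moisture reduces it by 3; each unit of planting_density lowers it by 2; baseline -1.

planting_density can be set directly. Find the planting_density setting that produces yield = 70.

planting_density = 8

Substituting into the yield equation gives yield = 10*planting_density - 10.
Solve 10*planting_density - 10 = 70: planting_density = (70 + 10) / 10 = 8.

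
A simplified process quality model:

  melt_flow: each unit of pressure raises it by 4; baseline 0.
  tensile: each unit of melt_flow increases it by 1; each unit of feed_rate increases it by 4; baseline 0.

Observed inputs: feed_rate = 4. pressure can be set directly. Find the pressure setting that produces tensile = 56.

Substituting into the tensile equation gives tensile = 4*pressure + 16.
Solve 4*pressure + 16 = 56: pressure = (56 - 16) / 4 = 10.

pressure = 10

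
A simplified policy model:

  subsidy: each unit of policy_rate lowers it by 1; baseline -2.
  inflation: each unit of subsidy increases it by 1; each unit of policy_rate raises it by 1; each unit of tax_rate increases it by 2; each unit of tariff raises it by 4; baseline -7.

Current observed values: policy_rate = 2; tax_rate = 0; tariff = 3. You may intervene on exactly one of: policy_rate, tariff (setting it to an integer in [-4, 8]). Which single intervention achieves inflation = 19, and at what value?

set tariff = 7

Intervening on policy_rate: the paths from policy_rate to inflation cancel (net effect zero), leaving inflation = 3; 19 is unreachable this way.
Intervening on tariff: with other inputs at their observed values, inflation = 4*tariff - 9. Solving for 19 gives tariff = 7, within [-4, 8].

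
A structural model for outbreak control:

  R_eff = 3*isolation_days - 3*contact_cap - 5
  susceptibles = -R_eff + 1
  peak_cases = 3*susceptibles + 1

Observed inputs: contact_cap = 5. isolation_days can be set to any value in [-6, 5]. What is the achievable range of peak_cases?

19 to 118

Substituting into the R_eff equation gives R_eff = 3*isolation_days - 20.
This gives susceptibles = -3*isolation_days + 21.
Substituting into the peak_cases equation gives peak_cases = -9*isolation_days + 64.
Linear in isolation_days, so extremes are at the endpoints: isolation_days = -6 gives peak_cases = 118; isolation_days = 5 gives peak_cases = 19.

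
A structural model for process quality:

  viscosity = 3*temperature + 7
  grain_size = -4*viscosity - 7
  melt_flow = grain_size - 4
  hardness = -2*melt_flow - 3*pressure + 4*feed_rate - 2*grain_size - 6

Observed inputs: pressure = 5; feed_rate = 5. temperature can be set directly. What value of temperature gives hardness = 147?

Substituting into the grain_size equation gives grain_size = -12*temperature - 35.
melt_flow becomes -12*temperature - 39.
Substituting into the hardness equation gives hardness = 48*temperature + 147.
Solve 48*temperature + 147 = 147: temperature = (147 - 147) / 48 = 0.

temperature = 0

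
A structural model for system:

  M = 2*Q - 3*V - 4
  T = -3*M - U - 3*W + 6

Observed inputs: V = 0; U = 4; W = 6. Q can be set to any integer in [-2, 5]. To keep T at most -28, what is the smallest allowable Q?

Q = 4

Substituting into the M equation gives M = 2*Q - 4.
T becomes -6*Q - 4.
Require -6*Q - 4 ≤ -28, so Q ≥ 4.
The smallest integer in [-2, 5] satisfying this is 4.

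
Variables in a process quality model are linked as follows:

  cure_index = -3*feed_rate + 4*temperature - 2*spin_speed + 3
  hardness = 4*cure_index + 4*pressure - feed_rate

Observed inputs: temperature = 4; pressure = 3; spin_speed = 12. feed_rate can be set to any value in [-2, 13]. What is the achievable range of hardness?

-177 to 18

Substituting into the cure_index equation gives cure_index = -3*feed_rate - 5.
This gives hardness = -13*feed_rate - 8.
Linear in feed_rate, so extremes are at the endpoints: feed_rate = -2 gives hardness = 18; feed_rate = 13 gives hardness = -177.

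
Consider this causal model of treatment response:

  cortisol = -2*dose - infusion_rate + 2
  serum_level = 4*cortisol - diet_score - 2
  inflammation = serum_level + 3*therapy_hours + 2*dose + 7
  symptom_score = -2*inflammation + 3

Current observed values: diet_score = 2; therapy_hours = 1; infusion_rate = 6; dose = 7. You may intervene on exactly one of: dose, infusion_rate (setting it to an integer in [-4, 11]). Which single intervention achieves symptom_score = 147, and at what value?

Intervening on dose: symptom_score = 12*dose + 23. Reaching 147 requires dose = 31/3, not an integer.
Intervening on infusion_rate: with other inputs at their observed values, symptom_score = 8*infusion_rate + 59. Solving for 147 gives infusion_rate = 11, within [-4, 11].

set infusion_rate = 11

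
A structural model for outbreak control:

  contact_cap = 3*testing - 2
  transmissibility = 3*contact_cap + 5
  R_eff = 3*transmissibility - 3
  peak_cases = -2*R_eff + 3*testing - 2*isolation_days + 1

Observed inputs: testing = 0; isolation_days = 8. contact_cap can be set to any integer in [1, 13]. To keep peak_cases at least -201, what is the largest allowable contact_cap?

contact_cap = 9

Intervening on contact_cap fixes its value directly, overriding its dependence on testing.
Substituting into the R_eff equation gives R_eff = 9*contact_cap + 12.
So peak_cases = -18*contact_cap - 39.
Require -18*contact_cap - 39 ≥ -201, so contact_cap ≤ 9.
The largest integer in [1, 13] satisfying this is 9.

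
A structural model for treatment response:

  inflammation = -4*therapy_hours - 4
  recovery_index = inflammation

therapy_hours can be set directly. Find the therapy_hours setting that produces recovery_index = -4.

therapy_hours = 0

Substituting into the recovery_index equation gives recovery_index = -4*therapy_hours - 4.
Solve -4*therapy_hours - 4 = -4: therapy_hours = (-4 + 4) / -4 = 0.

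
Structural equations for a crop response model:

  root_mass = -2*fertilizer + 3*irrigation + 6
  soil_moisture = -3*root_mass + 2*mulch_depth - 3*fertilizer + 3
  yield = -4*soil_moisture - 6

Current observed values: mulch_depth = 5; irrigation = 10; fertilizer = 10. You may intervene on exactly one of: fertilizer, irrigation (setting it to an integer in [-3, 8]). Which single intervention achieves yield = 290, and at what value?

Intervening on fertilizer: with other inputs at their observed values, yield = -12*fertilizer + 374. Solving for 290 gives fertilizer = 7, within [-3, 8].
Intervening on irrigation: yield = 36*irrigation - 106. Reaching 290 requires irrigation = 11, outside [-3, 8].

set fertilizer = 7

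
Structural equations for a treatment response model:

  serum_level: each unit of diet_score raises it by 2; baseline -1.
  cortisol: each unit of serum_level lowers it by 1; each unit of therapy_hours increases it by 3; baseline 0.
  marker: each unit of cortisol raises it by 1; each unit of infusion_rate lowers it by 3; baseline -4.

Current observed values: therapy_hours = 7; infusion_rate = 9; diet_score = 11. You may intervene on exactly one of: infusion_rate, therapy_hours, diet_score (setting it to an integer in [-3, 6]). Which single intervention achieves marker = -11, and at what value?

Intervening on infusion_rate: marker = -3*infusion_rate - 4. Reaching -11 requires infusion_rate = 7/3, not an integer.
Intervening on therapy_hours: marker = 3*therapy_hours - 52. Reaching -11 requires therapy_hours = 41/3, not an integer.
Intervening on diet_score: with other inputs at their observed values, marker = -2*diet_score - 9. Solving for -11 gives diet_score = 1, within [-3, 6].

set diet_score = 1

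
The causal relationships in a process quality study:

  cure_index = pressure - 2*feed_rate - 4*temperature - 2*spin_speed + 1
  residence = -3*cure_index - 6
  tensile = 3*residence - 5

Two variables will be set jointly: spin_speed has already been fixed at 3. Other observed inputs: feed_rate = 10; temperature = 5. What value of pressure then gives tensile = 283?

With spin_speed held at 3:
Substituting into the cure_index equation gives cure_index = pressure - 45.
Substituting into the residence equation gives residence = -3*pressure + 129.
This gives tensile = -9*pressure + 382.
Solve -9*pressure + 382 = 283: pressure = (283 - 382) / -9 = 11.

pressure = 11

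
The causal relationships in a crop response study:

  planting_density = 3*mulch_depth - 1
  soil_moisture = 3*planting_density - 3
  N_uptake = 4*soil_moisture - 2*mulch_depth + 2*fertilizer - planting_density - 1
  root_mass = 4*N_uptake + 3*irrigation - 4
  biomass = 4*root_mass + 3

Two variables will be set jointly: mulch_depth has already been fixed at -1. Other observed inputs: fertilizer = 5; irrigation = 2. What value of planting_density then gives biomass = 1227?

With mulch_depth held at -1:
Intervening on planting_density fixes its value directly, overriding its dependence on mulch_depth.
Substituting into the N_uptake equation gives N_uptake = 11*planting_density - 1.
Substituting into the root_mass equation gives root_mass = 44*planting_density - 2.
Substituting into the biomass equation gives biomass = 176*planting_density - 5.
Solve 176*planting_density - 5 = 1227: planting_density = (1227 + 5) / 176 = 7.

planting_density = 7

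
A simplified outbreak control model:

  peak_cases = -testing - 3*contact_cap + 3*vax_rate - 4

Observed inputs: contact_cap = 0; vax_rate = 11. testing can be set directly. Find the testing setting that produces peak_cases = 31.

testing = -2

Substituting into the peak_cases equation gives peak_cases = -testing + 29.
Solve -testing + 29 = 31: testing = (31 - 29) / -1 = -2.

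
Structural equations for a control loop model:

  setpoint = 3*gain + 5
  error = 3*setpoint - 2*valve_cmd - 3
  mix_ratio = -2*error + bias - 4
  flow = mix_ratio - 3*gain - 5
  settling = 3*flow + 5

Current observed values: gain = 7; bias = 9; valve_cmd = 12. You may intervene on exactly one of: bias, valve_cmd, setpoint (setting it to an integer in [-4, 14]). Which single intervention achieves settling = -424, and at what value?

set valve_cmd = 7

Intervening on bias: settling = 3*bias - 391. Reaching -424 requires bias = -11, outside [-4, 14].
Intervening on valve_cmd: with other inputs at their observed values, settling = 12*valve_cmd - 508. Solving for -424 gives valve_cmd = 7, within [-4, 14].
Intervening on setpoint: settling = -18*setpoint + 104. Reaching -424 requires setpoint = 88/3, not an integer.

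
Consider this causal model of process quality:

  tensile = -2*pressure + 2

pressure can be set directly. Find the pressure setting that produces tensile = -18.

pressure = 10

Solve -2*pressure + 2 = -18: pressure = (-18 - 2) / -2 = 10.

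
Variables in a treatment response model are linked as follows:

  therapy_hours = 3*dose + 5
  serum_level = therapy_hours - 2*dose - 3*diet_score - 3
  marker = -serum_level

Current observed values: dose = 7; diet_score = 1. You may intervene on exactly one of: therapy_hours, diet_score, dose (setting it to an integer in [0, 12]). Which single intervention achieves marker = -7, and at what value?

Intervening on therapy_hours: marker = -therapy_hours + 20. Reaching -7 requires therapy_hours = 27, outside [0, 12].
Intervening on diet_score: marker = 3*diet_score - 9. Reaching -7 requires diet_score = 2/3, not an integer.
Intervening on dose: with other inputs at their observed values, marker = -dose + 1. Solving for -7 gives dose = 8, within [0, 12].

set dose = 8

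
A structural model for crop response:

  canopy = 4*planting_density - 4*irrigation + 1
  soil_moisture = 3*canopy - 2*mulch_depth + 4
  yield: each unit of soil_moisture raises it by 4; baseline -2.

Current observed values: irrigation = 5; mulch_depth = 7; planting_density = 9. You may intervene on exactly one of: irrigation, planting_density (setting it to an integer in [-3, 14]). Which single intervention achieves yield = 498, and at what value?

set irrigation = -2

Intervening on irrigation: with other inputs at their observed values, yield = -48*irrigation + 402. Solving for 498 gives irrigation = -2, within [-3, 14].
Intervening on planting_density: yield = 48*planting_density - 270. Reaching 498 requires planting_density = 16, outside [-3, 14].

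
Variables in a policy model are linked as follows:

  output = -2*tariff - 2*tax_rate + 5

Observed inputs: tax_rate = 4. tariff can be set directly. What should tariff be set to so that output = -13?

Substituting into the output equation gives output = -2*tariff - 3.
Solve -2*tariff - 3 = -13: tariff = (-13 + 3) / -2 = 5.

tariff = 5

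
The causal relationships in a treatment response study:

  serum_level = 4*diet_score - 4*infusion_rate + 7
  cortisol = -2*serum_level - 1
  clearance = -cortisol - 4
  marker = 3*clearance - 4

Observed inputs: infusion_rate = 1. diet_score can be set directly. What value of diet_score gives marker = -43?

diet_score = -2

Substituting into the serum_level equation gives serum_level = 4*diet_score + 3.
Substituting into the cortisol equation gives cortisol = -8*diet_score - 7.
clearance becomes 8*diet_score + 3.
Substituting into the marker equation gives marker = 24*diet_score + 5.
Solve 24*diet_score + 5 = -43: diet_score = (-43 - 5) / 24 = -2.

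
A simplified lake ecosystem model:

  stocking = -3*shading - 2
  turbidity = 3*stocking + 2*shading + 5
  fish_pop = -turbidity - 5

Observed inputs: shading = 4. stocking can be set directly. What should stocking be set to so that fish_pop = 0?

Intervening on stocking fixes its value directly, overriding its dependence on shading.
Substituting into the turbidity equation gives turbidity = 3*stocking + 13.
Substituting into the fish_pop equation gives fish_pop = -3*stocking - 18.
Solve -3*stocking - 18 = 0: stocking = (0 + 18) / -3 = -6.

stocking = -6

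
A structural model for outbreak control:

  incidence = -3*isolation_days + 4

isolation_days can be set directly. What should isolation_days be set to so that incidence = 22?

Solve -3*isolation_days + 4 = 22: isolation_days = (22 - 4) / -3 = -6.

isolation_days = -6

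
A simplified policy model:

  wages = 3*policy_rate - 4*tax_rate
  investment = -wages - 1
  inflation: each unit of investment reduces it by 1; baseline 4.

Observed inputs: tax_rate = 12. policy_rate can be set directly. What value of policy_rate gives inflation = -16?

policy_rate = 9

Substituting into the wages equation gives wages = 3*policy_rate - 48.
So investment = -3*policy_rate + 47.
This gives inflation = 3*policy_rate - 43.
Solve 3*policy_rate - 43 = -16: policy_rate = (-16 + 43) / 3 = 9.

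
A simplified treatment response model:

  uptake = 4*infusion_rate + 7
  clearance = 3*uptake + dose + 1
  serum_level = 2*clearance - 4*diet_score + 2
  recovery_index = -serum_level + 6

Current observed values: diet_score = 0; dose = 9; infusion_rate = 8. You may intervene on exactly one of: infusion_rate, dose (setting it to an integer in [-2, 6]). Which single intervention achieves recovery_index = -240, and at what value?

set dose = 4

Intervening on infusion_rate: recovery_index = -24*infusion_rate - 58. Reaching -240 requires infusion_rate = 91/12, not an integer.
Intervening on dose: with other inputs at their observed values, recovery_index = -2*dose - 232. Solving for -240 gives dose = 4, within [-2, 6].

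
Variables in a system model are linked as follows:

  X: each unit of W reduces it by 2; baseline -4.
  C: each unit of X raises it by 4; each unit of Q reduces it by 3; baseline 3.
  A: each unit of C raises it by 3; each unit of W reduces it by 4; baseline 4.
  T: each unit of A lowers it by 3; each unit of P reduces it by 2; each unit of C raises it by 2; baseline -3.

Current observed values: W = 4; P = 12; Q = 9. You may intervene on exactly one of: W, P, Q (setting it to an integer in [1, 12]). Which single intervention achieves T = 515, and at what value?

Intervening on W: T = 68*W + 241. Reaching 515 requires W = 137/34, not an integer.
Intervening on P: with other inputs at their observed values, T = -2*P + 537. Solving for 515 gives P = 11, within [1, 12].
Intervening on Q: T = 21*Q + 324. Reaching 515 requires Q = 191/21, not an integer.

set P = 11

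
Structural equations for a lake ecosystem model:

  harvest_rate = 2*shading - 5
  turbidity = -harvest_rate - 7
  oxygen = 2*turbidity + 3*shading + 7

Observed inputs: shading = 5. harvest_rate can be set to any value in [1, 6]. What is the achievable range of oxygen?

-4 to 6

Intervening on harvest_rate fixes its value directly, overriding its dependence on shading.
Substituting into the oxygen equation gives oxygen = -2*harvest_rate + 8.
Linear in harvest_rate, so extremes are at the endpoints: harvest_rate = 1 gives oxygen = 6; harvest_rate = 6 gives oxygen = -4.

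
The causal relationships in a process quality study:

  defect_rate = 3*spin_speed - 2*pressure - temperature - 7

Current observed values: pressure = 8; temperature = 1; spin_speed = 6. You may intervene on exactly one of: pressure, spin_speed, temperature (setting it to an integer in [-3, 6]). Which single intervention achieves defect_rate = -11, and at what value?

set temperature = 6

Intervening on pressure: defect_rate = -2*pressure + 10. Reaching -11 requires pressure = 21/2, not an integer.
Intervening on spin_speed: defect_rate = 3*spin_speed - 24. Reaching -11 requires spin_speed = 13/3, not an integer.
Intervening on temperature: with other inputs at their observed values, defect_rate = -temperature - 5. Solving for -11 gives temperature = 6, within [-3, 6].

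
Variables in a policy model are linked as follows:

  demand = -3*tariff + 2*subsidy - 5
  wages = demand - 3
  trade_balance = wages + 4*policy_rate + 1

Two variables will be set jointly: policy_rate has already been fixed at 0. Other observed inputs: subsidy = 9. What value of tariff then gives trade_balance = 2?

With policy_rate held at 0:
Substituting into the demand equation gives demand = -3*tariff + 13.
wages becomes -3*tariff + 10.
Substituting into the trade_balance equation gives trade_balance = -3*tariff + 11.
Solve -3*tariff + 11 = 2: tariff = (2 - 11) / -3 = 3.

tariff = 3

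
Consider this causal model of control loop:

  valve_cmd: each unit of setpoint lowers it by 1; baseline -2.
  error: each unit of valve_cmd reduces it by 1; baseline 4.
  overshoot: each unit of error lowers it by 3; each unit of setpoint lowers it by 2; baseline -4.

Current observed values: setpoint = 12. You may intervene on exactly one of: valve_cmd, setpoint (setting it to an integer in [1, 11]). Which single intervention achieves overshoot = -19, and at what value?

Intervening on valve_cmd: with other inputs at their observed values, overshoot = 3*valve_cmd - 40. Solving for -19 gives valve_cmd = 7, within [1, 11].
Intervening on setpoint: overshoot = -5*setpoint - 22. Reaching -19 requires setpoint = -3/5, not an integer.

set valve_cmd = 7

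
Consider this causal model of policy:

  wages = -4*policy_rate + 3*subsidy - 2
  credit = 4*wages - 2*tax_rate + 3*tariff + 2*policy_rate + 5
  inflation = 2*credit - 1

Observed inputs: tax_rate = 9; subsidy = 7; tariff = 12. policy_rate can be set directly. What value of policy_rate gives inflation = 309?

Substituting into the wages equation gives wages = -4*policy_rate + 19.
credit becomes -14*policy_rate + 99.
Substituting into the inflation equation gives inflation = -28*policy_rate + 197.
Solve -28*policy_rate + 197 = 309: policy_rate = (309 - 197) / -28 = -4.

policy_rate = -4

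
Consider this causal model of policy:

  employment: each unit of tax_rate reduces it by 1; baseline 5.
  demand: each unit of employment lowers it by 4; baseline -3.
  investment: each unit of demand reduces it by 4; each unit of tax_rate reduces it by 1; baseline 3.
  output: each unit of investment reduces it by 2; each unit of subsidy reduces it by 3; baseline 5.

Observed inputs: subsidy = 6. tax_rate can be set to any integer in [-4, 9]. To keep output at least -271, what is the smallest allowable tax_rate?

Substituting into the demand equation gives demand = 4*tax_rate - 23.
Substituting into the investment equation gives investment = -17*tax_rate + 95.
This gives output = 34*tax_rate - 203.
Require 34*tax_rate - 203 ≥ -271, so tax_rate ≥ -2.
The smallest integer in [-4, 9] satisfying this is -2.

tax_rate = -2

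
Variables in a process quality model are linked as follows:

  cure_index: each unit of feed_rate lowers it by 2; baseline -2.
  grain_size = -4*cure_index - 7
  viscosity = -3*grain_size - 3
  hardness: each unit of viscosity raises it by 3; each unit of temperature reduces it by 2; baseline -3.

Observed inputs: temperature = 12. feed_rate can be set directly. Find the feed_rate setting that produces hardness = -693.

feed_rate = 9

Substituting into the grain_size equation gives grain_size = 8*feed_rate + 1.
So viscosity = -24*feed_rate - 6.
Substituting into the hardness equation gives hardness = -72*feed_rate - 45.
Solve -72*feed_rate - 45 = -693: feed_rate = (-693 + 45) / -72 = 9.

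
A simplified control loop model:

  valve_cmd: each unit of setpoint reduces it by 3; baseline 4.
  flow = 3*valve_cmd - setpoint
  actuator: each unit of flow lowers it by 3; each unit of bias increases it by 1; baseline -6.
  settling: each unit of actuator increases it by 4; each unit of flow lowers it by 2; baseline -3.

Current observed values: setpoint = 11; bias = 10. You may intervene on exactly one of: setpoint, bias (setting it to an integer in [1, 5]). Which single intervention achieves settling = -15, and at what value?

Intervening on setpoint: with other inputs at their observed values, settling = 140*setpoint - 155. Solving for -15 gives setpoint = 1, within [1, 5].
Intervening on bias: settling = 4*bias + 1345. Reaching -15 requires bias = -340, outside [1, 5].

set setpoint = 1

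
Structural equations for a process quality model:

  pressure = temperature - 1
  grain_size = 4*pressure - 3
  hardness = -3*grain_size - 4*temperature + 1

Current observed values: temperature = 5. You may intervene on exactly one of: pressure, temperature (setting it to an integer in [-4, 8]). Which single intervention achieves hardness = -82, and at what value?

set pressure = 6

Intervening on pressure: with other inputs at their observed values, hardness = -12*pressure - 10. Solving for -82 gives pressure = 6, within [-4, 8].
Intervening on temperature: hardness = -16*temperature + 22. Reaching -82 requires temperature = 13/2, not an integer.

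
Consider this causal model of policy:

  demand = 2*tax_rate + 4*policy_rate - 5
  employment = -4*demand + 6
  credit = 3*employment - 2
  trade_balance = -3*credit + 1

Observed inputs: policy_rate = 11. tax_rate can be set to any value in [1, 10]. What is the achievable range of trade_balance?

Substituting into the demand equation gives demand = 2*tax_rate + 39.
Substituting into the employment equation gives employment = -8*tax_rate - 150.
So credit = -24*tax_rate - 452.
Substituting into the trade_balance equation gives trade_balance = 72*tax_rate + 1357.
Linear in tax_rate, so extremes are at the endpoints: tax_rate = 1 gives trade_balance = 1429; tax_rate = 10 gives trade_balance = 2077.

1429 to 2077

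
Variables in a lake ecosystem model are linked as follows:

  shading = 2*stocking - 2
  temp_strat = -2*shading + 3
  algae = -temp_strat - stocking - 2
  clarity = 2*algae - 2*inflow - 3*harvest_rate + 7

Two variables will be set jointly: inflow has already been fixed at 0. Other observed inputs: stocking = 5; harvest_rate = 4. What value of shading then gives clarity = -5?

shading = 5

With inflow held at 0:
Intervening on shading fixes its value directly, overriding its dependence on stocking.
Substituting into the algae equation gives algae = 2*shading - 10.
clarity becomes 4*shading - 25.
Solve 4*shading - 25 = -5: shading = (-5 + 25) / 4 = 5.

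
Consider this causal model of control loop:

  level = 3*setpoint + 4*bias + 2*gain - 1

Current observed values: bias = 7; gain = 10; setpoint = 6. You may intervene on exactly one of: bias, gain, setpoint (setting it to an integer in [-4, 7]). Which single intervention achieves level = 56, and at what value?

set setpoint = 3

Intervening on bias: level = 4*bias + 37. Reaching 56 requires bias = 19/4, not an integer.
Intervening on gain: level = 2*gain + 45. Reaching 56 requires gain = 11/2, not an integer.
Intervening on setpoint: with other inputs at their observed values, level = 3*setpoint + 47. Solving for 56 gives setpoint = 3, within [-4, 7].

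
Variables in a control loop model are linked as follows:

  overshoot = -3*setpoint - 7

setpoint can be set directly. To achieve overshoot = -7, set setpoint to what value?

setpoint = 0

Solve -3*setpoint - 7 = -7: setpoint = (-7 + 7) / -3 = 0.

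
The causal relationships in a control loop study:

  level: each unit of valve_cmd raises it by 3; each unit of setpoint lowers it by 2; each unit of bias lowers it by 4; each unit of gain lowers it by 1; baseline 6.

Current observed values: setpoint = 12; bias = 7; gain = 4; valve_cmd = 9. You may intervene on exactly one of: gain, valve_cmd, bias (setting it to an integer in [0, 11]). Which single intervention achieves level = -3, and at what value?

Intervening on gain: level = -gain - 19. Reaching -3 requires gain = -16, outside [0, 11].
Intervening on valve_cmd: level = 3*valve_cmd - 50. Reaching -3 requires valve_cmd = 47/3, not an integer.
Intervening on bias: with other inputs at their observed values, level = -4*bias + 5. Solving for -3 gives bias = 2, within [0, 11].

set bias = 2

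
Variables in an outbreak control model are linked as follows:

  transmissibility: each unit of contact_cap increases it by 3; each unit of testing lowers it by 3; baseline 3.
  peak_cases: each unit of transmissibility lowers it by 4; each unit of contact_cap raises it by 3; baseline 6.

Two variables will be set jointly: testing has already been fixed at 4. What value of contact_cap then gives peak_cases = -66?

contact_cap = 12

With testing held at 4:
Substituting into the transmissibility equation gives transmissibility = 3*contact_cap - 9.
This gives peak_cases = -9*contact_cap + 42.
Solve -9*contact_cap + 42 = -66: contact_cap = (-66 - 42) / -9 = 12.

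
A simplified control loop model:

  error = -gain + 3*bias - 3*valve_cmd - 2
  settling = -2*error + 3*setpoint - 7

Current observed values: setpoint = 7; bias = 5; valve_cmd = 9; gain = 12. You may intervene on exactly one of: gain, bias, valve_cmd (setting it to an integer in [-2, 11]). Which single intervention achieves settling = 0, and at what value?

set valve_cmd = -2

Intervening on gain: settling = 2*gain + 42. Reaching 0 requires gain = -21, outside [-2, 11].
Intervening on bias: settling = -6*bias + 96. Reaching 0 requires bias = 16, outside [-2, 11].
Intervening on valve_cmd: with other inputs at their observed values, settling = 6*valve_cmd + 12. Solving for 0 gives valve_cmd = -2, within [-2, 11].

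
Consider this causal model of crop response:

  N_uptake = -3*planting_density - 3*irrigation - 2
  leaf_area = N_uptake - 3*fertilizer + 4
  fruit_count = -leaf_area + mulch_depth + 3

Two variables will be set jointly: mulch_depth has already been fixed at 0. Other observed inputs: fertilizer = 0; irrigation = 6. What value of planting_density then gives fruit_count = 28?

With mulch_depth held at 0:
Substituting into the N_uptake equation gives N_uptake = -3*planting_density - 20.
This gives leaf_area = -3*planting_density - 16.
fruit_count becomes 3*planting_density + 19.
Solve 3*planting_density + 19 = 28: planting_density = (28 - 19) / 3 = 3.

planting_density = 3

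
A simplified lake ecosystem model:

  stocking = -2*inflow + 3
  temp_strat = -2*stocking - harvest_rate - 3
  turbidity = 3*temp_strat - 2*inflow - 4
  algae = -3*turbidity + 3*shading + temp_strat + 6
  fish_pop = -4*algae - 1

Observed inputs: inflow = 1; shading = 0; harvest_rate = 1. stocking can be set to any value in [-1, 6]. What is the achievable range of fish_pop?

-609 to -161

Intervening on stocking fixes its value directly, overriding its dependence on inflow.
Substituting into the temp_strat equation gives temp_strat = -2*stocking - 4.
Substituting into the turbidity equation gives turbidity = -6*stocking - 18.
Substituting into the algae equation gives algae = 16*stocking + 56.
This gives fish_pop = -64*stocking - 225.
Linear in stocking, so extremes are at the endpoints: stocking = -1 gives fish_pop = -161; stocking = 6 gives fish_pop = -609.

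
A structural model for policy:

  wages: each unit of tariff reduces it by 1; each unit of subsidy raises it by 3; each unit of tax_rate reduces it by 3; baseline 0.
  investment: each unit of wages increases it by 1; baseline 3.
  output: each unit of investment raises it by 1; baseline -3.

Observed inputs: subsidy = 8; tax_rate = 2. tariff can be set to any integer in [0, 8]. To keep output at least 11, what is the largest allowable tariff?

tariff = 7

Substituting into the wages equation gives wages = -tariff + 18.
Substituting into the investment equation gives investment = -tariff + 21.
This gives output = -tariff + 18.
Require -tariff + 18 ≥ 11, so tariff ≤ 7.
The largest integer in [0, 8] satisfying this is 7.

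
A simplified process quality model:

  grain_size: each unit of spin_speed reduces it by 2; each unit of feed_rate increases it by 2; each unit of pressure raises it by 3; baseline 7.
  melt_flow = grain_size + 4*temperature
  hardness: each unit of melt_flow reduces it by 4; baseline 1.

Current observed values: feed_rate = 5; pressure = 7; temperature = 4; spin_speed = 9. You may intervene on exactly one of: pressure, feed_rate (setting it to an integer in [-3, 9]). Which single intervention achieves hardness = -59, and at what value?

set pressure = 0

Intervening on pressure: with other inputs at their observed values, hardness = -12*pressure - 59. Solving for -59 gives pressure = 0, within [-3, 9].
Intervening on feed_rate: hardness = -8*feed_rate - 103. Reaching -59 requires feed_rate = -11/2, not an integer.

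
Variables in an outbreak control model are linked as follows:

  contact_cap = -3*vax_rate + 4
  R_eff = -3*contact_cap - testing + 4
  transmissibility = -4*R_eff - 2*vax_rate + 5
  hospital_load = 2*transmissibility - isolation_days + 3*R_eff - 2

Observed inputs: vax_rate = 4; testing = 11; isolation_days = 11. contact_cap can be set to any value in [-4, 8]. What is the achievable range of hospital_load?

-44 to 136

Intervening on contact_cap fixes its value directly, overriding its dependence on vax_rate.
Substituting into the R_eff equation gives R_eff = -3*contact_cap - 7.
So transmissibility = 12*contact_cap + 25.
Substituting into the hospital_load equation gives hospital_load = 15*contact_cap + 16.
Linear in contact_cap, so extremes are at the endpoints: contact_cap = -4 gives hospital_load = -44; contact_cap = 8 gives hospital_load = 136.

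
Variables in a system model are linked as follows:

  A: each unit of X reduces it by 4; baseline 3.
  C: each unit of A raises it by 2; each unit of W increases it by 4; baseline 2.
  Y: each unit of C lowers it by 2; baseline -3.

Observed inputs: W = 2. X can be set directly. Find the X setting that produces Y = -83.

Substituting into the C equation gives C = -8*X + 16.
Y becomes 16*X - 35.
Solve 16*X - 35 = -83: X = (-83 + 35) / 16 = -3.

X = -3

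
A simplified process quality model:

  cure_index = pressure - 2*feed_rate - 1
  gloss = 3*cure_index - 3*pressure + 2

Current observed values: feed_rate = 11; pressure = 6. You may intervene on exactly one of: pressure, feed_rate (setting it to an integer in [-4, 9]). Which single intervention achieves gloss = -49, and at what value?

Intervening on pressure: the paths from pressure to gloss cancel (net effect zero), leaving gloss = -67; -49 is unreachable this way.
Intervening on feed_rate: with other inputs at their observed values, gloss = -6*feed_rate - 1. Solving for -49 gives feed_rate = 8, within [-4, 9].

set feed_rate = 8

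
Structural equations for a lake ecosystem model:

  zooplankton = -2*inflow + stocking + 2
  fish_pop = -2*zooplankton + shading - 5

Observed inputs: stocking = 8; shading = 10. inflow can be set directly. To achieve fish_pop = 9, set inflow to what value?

inflow = 6

Substituting into the zooplankton equation gives zooplankton = -2*inflow + 10.
Substituting into the fish_pop equation gives fish_pop = 4*inflow - 15.
Solve 4*inflow - 15 = 9: inflow = (9 + 15) / 4 = 6.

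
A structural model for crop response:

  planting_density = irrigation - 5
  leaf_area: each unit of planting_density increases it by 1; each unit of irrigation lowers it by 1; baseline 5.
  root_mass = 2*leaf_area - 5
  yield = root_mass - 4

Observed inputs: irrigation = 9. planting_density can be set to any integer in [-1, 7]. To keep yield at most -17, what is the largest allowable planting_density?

Intervening on planting_density fixes its value directly, overriding its dependence on irrigation.
Substituting into the leaf_area equation gives leaf_area = planting_density - 4.
Substituting into the root_mass equation gives root_mass = 2*planting_density - 13.
Substituting into the yield equation gives yield = 2*planting_density - 17.
Require 2*planting_density - 17 ≤ -17, so planting_density ≤ 0.
The largest integer in [-1, 7] satisfying this is 0.

planting_density = 0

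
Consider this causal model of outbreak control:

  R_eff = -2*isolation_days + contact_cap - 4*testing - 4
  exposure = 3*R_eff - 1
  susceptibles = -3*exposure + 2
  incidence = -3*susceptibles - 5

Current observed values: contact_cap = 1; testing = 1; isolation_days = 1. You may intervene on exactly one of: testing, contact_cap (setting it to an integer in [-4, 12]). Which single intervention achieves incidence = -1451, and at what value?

set testing = 12

Intervening on testing: with other inputs at their observed values, incidence = -108*testing - 155. Solving for -1451 gives testing = 12, within [-4, 12].
Intervening on contact_cap: incidence = 27*contact_cap - 290. Reaching -1451 requires contact_cap = -43, outside [-4, 12].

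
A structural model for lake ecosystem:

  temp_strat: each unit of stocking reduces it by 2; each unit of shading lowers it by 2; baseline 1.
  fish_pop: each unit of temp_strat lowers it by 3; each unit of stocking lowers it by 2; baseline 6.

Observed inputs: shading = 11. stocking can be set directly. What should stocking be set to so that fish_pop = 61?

Substituting into the temp_strat equation gives temp_strat = -2*stocking - 21.
Substituting into the fish_pop equation gives fish_pop = 4*stocking + 69.
Solve 4*stocking + 69 = 61: stocking = (61 - 69) / 4 = -2.

stocking = -2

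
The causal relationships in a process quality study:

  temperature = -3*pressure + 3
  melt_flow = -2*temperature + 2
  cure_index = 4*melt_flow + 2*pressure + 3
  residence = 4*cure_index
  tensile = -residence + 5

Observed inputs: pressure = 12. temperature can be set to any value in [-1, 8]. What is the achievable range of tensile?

Intervening on temperature fixes its value directly, overriding its dependence on pressure.
Substituting into the cure_index equation gives cure_index = -8*temperature + 35.
residence becomes -32*temperature + 140.
Substituting into the tensile equation gives tensile = 32*temperature - 135.
Linear in temperature, so extremes are at the endpoints: temperature = -1 gives tensile = -167; temperature = 8 gives tensile = 121.

-167 to 121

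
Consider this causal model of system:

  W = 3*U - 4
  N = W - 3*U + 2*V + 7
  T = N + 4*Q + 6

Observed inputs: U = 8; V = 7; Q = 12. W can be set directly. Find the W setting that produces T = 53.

Intervening on W fixes its value directly, overriding its dependence on U.
Substituting into the N equation gives N = W - 3.
This gives T = W + 51.
Solve W + 51 = 53: W = (53 - 51) / 1 = 2.

W = 2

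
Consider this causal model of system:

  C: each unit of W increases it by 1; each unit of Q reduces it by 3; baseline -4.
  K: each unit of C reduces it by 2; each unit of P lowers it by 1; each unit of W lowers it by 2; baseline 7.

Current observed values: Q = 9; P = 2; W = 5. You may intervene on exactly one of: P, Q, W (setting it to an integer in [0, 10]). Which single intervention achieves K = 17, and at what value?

Intervening on P: K = -P + 49. Reaching 17 requires P = 32, outside [0, 10].
Intervening on Q: with other inputs at their observed values, K = 6*Q - 7. Solving for 17 gives Q = 4, within [0, 10].
Intervening on W: K = -4*W + 67. Reaching 17 requires W = 25/2, not an integer.

set Q = 4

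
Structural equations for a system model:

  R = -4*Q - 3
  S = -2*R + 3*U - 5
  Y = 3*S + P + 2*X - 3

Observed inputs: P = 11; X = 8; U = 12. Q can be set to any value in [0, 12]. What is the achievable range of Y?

135 to 423

Substituting into the S equation gives S = 8*Q + 37.
Substituting into the Y equation gives Y = 24*Q + 135.
Linear in Q, so extremes are at the endpoints: Q = 0 gives Y = 135; Q = 12 gives Y = 423.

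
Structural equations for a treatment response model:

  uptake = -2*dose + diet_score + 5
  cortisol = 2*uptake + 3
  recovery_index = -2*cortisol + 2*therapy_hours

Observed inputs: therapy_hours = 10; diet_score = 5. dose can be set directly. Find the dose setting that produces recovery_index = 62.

Substituting into the uptake equation gives uptake = -2*dose + 10.
This gives cortisol = -4*dose + 23.
Substituting into the recovery_index equation gives recovery_index = 8*dose - 26.
Solve 8*dose - 26 = 62: dose = (62 + 26) / 8 = 11.

dose = 11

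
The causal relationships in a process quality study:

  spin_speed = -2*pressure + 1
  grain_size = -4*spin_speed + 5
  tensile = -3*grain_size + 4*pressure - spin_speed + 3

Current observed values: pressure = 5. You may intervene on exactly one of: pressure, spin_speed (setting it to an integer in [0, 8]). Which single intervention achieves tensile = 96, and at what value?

Intervening on pressure: tensile = -18*pressure - 1. Reaching 96 requires pressure = -97/18, not an integer.
Intervening on spin_speed: with other inputs at their observed values, tensile = 11*spin_speed + 8. Solving for 96 gives spin_speed = 8, within [0, 8].

set spin_speed = 8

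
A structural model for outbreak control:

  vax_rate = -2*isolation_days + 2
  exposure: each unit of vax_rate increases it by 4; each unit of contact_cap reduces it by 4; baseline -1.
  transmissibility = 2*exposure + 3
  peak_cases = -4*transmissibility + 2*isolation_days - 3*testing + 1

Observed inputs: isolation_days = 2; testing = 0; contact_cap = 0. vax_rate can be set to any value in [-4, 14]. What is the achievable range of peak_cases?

-447 to 129

Intervening on vax_rate fixes its value directly, overriding its dependence on isolation_days.
Substituting into the exposure equation gives exposure = 4*vax_rate - 1.
Substituting into the transmissibility equation gives transmissibility = 8*vax_rate + 1.
peak_cases becomes -32*vax_rate + 1.
Linear in vax_rate, so extremes are at the endpoints: vax_rate = -4 gives peak_cases = 129; vax_rate = 14 gives peak_cases = -447.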